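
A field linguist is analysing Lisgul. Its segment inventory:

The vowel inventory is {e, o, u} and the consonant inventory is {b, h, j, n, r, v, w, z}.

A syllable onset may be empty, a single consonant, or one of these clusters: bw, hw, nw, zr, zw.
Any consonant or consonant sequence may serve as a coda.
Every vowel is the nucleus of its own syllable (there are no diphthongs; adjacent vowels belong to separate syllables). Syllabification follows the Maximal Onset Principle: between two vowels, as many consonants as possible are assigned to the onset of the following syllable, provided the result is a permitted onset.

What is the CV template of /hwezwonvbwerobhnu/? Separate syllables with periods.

Vowels present: e, o, e, o, u; each is a nucleus, giving 5 syllables.
Between /e/ (V1) and /o/ (V2): /zw/ is a licit onset in full, so it all attaches to the next syllable.
Between /o/ (V2) and /e/ (V3): cluster /nvbw/ — the longest permitted-onset suffix is /bw/; onset = /bw/, preceding coda = /nv/.
Between /e/ (V3) and /o/ (V4): just /r/ — single C goes to the following onset.
Between /o/ (V4) and /u/ (V5): /bhn/; trying suffixes from longest down, /n/ is the first permitted one, so coda /bh/ | onset /n/.
So the parse is hwe.zwonv.bwe.robh.nu.
Mapping each syllable to C/V: /hwe/ → CCV, /zwonv/ → CCVCC, /bwe/ → CCV, /robh/ → CVCC, /nu/ → CV.

CCV.CCVCC.CCV.CVCC.CV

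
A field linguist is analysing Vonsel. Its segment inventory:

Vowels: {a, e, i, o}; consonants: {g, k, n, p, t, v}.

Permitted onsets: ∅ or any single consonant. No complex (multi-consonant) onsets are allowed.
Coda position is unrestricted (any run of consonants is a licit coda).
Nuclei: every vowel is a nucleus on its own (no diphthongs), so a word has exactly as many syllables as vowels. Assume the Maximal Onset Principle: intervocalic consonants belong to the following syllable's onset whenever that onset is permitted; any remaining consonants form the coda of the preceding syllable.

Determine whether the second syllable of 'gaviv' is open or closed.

Nuclei (vowels): a, i → 2 syllables.
Between /a/ (V1) and /i/ (V2): /v/ → onset of the next syllable (single consonants are always licit onsets).
Result: ga.viv.
Syllable 2 is /viv/ with coda /v/, so it is closed.

closed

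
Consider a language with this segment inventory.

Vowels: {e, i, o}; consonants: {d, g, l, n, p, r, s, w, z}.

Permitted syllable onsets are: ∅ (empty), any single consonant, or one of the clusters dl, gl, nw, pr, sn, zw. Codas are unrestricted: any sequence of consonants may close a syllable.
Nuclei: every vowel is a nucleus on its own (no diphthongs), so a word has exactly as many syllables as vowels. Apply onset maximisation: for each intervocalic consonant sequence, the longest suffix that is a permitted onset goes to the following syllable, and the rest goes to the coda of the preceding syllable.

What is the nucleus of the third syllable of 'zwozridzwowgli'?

o

The vowels are o, i, o, i — 4 nuclei, so 4 syllables.
The third nucleus (vowel 3 from the left) is /o/.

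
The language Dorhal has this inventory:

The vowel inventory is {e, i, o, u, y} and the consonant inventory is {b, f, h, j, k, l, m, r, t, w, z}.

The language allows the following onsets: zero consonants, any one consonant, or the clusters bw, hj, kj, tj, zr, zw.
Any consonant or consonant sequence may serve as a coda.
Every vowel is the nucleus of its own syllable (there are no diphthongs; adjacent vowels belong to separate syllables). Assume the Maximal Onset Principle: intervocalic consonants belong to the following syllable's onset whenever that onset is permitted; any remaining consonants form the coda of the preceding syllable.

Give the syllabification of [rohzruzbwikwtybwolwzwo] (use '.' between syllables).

Nuclei (vowels): o, u, i, y, o, o → 6 syllables.
/o…u/ gap (V1→V2): /hzr/ splits as /h/ + /zr/ (/zr/ is the longest suffix that is a licit onset).
/u…i/ gap (V2→V3): /zbw/ — longest licit onset from the right is /bw/, leaving /z/ as coda.
/i…y/ gap (V3→V4): /kwt/; trying suffixes from longest down, /t/ is the first permitted one, so coda /kw/ | onset /t/.
/y…o/ gap (V4→V5): /bw/ is a licit onset in full, so it all attaches to the next syllable.
/o…o/ gap (V5→V6): /lwzw/ — longest licit onset from the right is /zw/, leaving /lw/ as coda.

roh.zruz.bwikw.ty.bwolw.zwo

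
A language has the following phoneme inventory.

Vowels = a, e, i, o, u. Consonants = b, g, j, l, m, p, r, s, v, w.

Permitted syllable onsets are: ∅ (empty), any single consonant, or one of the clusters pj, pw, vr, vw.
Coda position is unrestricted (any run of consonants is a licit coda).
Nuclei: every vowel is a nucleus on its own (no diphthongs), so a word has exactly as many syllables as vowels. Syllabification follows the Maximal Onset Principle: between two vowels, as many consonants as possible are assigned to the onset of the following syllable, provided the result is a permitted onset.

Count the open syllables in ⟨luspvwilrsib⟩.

0

Vowels present: u, i, i; each is a nucleus, giving 3 syllables.
/u…i/ gap (V1→V2): /spvw/ — longest licit onset from the right is /vw/, leaving /sp/ as coda.
/i…i/ gap (V2→V3): cluster /lrs/ — the longest permitted-onset suffix is /s/; onset = /s/, preceding coda = /lr/.
Syllabification: lusp.vwilr.sib.
Classifying each syllable: /lusp/ (closed), /vwilr/ (closed), /sib/ (closed).
Open syllables: 0.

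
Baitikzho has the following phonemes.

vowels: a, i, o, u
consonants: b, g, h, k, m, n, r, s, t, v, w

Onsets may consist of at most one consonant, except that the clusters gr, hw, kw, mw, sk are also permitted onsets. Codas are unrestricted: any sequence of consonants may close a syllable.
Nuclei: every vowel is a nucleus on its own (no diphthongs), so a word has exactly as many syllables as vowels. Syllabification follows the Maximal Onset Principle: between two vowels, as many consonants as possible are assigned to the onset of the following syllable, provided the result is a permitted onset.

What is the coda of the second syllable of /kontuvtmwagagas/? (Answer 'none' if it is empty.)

Vowels present: o, u, a, a, a; each is a nucleus, giving 5 syllables.
V1 /o/ – V2 /u/: /nt/; trying suffixes from longest down, /t/ is the first permitted one, so coda /n/ | onset /t/.
V2 /u/ – V3 /a/: /vtmw/; trying suffixes from longest down, /mw/ is the first permitted one, so coda /vt/ | onset /mw/.
V3 /a/ – V4 /a/: just /g/ — single C goes to the following onset.
V4 /a/ – V5 /a/: just /g/ — single C goes to the following onset.
Putting it together: kon.tuvt.mwa.ga.gas.
Syllable 2 is /tuvt/: onset /t/, nucleus /u/, coda /vt/.

vt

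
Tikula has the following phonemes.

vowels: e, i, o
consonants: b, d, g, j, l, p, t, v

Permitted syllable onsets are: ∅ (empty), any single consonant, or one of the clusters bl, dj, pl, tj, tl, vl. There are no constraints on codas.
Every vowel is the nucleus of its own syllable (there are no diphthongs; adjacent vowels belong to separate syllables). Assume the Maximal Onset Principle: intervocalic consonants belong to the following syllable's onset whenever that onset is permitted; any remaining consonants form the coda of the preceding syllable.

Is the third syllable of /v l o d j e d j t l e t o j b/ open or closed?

open

The vowels are o, e, e, o — 4 nuclei, so 4 syllables.
σ1/σ2 boundary: /dj/ — entire cluster is a permitted onset → onset /dj/, coda ∅.
σ2/σ3 boundary: /djtl/ — longest licit onset from the right is /tl/, leaving /dj/ as coda.
σ3/σ4 boundary: just /t/ — single C goes to the following onset.
So the parse is vlo.djedj.tle.tojb.
Syllable 3 is /tle/; it ends in its nucleus with no coda, so it is open.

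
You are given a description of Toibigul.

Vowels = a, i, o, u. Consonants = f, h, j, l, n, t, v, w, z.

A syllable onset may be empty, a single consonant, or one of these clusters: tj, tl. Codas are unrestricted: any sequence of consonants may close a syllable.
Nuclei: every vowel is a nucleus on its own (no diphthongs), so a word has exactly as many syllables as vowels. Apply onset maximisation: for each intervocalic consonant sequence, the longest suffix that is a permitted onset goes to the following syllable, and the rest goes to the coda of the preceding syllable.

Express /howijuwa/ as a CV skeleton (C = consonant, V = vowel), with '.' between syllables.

The vowels are o, i, u, a — 4 nuclei, so 4 syllables.
/o…i/ gap (V1→V2): just /w/ — single C goes to the following onset.
/i…u/ gap (V2→V3): just /j/ — single C goes to the following onset.
/u…a/ gap (V3→V4): /w/ → onset of the next syllable (single consonants are always licit onsets).
Putting it together: ho.wi.ju.wa.
Mapping each syllable to C/V: /ho/ → CV, /wi/ → CV, /ju/ → CV, /wa/ → CV.

CV.CV.CV.CV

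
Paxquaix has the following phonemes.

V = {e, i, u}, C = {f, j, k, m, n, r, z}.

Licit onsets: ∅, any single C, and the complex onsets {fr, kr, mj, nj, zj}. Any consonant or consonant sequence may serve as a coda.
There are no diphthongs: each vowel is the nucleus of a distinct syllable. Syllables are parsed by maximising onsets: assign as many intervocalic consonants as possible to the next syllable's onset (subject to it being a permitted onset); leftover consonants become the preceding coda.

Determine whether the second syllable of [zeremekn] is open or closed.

Vowels present: e, e, e; each is a nucleus, giving 3 syllables.
σ1/σ2 boundary: /r/ → onset of the next syllable (single consonants are always licit onsets).
σ2/σ3 boundary: just /m/ — single C goes to the following onset.
Putting it together: ze.re.mekn.
Syllable 2 is /re/; it ends in its nucleus with no coda, so it is open.

open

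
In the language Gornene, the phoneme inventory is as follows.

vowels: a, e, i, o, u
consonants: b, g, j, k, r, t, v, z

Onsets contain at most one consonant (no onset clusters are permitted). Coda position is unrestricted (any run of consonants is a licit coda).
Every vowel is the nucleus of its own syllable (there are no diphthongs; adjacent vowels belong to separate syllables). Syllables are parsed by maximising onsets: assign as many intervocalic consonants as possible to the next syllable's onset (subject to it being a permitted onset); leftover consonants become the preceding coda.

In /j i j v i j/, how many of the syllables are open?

0

Vowels present: i, i; each is a nucleus, giving 2 syllables.
/i…i/ gap (V1→V2): cluster /jv/ — the longest permitted-onset suffix is /v/; onset = /v/, preceding coda = /j/.
Result: jij.vij.
Classifying each syllable: /jij/ (closed), /vij/ (closed).
Open syllables: 0.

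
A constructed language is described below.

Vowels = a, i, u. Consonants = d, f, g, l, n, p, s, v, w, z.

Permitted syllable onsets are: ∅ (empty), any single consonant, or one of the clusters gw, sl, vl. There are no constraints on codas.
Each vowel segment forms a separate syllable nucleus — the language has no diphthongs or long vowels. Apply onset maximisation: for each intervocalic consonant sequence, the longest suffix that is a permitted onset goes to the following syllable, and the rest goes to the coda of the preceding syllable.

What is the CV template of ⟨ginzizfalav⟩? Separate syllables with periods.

CVC.CVC.CV.CVC

Vowels present: i, i, a, a; each is a nucleus, giving 4 syllables.
Between /i/ (V1) and /i/ (V2): /nz/; trying suffixes from longest down, /z/ is the first permitted one, so coda /n/ | onset /z/.
Between /i/ (V2) and /a/ (V3): /zf/ — longest licit onset from the right is /f/, leaving /z/ as coda.
Between /a/ (V3) and /a/ (V4): /l/ is a single consonant, so it becomes the next onset.
Putting it together: gin.ziz.fa.lav.
Mapping each syllable to C/V: /gin/ → CVC, /ziz/ → CVC, /fa/ → CV, /lav/ → CVC.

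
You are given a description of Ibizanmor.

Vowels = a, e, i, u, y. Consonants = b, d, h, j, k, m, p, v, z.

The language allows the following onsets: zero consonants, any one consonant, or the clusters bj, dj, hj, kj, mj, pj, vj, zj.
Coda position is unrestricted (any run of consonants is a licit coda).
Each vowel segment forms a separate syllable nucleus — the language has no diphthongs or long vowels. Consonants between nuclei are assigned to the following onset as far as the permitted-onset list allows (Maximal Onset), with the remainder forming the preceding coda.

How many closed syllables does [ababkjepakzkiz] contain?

Nuclei (vowels): a, a, e, a, i → 5 syllables.
σ1/σ2 boundary: /b/ → onset of the next syllable (single consonants are always licit onsets).
σ2/σ3 boundary: /bkj/ splits as /b/ + /kj/ (/kj/ is the longest suffix that is a licit onset).
σ3/σ4 boundary: /p/ → onset of the next syllable (single consonants are always licit onsets).
σ4/σ5 boundary: /kzk/ — longest licit onset from the right is /k/, leaving /kz/ as coda.
Putting it together: a.bab.kje.pakz.kiz.
Classifying each syllable: /a/ (open), /bab/ (closed), /kje/ (open), /pakz/ (closed), /kiz/ (closed).
Closed syllables: 3.

3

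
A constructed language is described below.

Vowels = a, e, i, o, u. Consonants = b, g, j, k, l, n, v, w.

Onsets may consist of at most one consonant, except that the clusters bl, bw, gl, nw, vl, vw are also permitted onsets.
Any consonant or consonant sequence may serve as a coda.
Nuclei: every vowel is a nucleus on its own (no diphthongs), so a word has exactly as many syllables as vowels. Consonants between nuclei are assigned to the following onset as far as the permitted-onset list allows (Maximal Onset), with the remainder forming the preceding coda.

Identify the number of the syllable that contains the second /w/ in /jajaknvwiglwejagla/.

4

The vowels are a, a, i, e, a, a — 6 nuclei, so 6 syllables.
/a…a/ gap (V1→V2): just /j/ — single C goes to the following onset.
/a…i/ gap (V2→V3): /knvw/; trying suffixes from longest down, /vw/ is the first permitted one, so coda /kn/ | onset /vw/.
/i…e/ gap (V3→V4): /glw/; trying suffixes from longest down, /w/ is the first permitted one, so coda /gl/ | onset /w/.
/e…a/ gap (V4→V5): /j/ is a single consonant, so it becomes the next onset.
/a…a/ gap (V5→V6): cluster /gl/ — /gl/ is itself a permitted onset, so the whole cluster goes right; preceding coda = ∅.
Syllabification: ja.jakn.vwigl.we.ja.gla.
The second /w/ is in the onset of syllable 4 (/we/).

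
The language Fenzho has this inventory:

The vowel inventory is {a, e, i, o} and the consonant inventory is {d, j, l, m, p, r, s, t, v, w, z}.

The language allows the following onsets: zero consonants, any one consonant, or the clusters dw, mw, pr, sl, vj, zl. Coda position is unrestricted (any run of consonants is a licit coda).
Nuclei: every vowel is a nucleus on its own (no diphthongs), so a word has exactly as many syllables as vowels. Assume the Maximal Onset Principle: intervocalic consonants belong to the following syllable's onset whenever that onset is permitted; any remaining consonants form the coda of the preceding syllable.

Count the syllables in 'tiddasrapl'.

3

Vowels present: i, a, a; each is a nucleus, giving 3 syllables.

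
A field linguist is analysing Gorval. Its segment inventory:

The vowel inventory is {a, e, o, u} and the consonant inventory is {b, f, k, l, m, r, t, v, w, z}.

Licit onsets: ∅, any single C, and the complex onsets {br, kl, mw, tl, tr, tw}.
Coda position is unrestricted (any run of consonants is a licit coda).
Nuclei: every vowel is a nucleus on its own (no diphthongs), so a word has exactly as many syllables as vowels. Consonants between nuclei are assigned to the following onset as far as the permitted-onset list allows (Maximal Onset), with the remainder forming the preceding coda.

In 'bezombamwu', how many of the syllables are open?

3

The vowels are e, o, a, u — 4 nuclei, so 4 syllables.
V1 /e/ – V2 /o/: /z/ is a single consonant, so it becomes the next onset.
V2 /o/ – V3 /a/: cluster /mb/ — the longest permitted-onset suffix is /b/; onset = /b/, preceding coda = /m/.
V3 /a/ – V4 /u/: cluster /mw/ — /mw/ is itself a permitted onset, so the whole cluster goes right; preceding coda = ∅.
Putting it together: be.zom.ba.mwu.
Classifying each syllable: /be/ (open), /zom/ (closed), /ba/ (open), /mwu/ (open).
Open syllables: 3.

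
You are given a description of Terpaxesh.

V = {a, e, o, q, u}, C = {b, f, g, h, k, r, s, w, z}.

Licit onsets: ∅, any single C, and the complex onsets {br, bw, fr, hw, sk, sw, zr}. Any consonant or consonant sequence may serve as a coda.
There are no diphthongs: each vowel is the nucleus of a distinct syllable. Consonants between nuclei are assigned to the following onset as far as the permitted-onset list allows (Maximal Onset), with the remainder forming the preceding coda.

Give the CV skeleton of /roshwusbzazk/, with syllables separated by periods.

CVC.CCVCC.CVCC

The vowels are o, u, a — 3 nuclei, so 3 syllables.
/o…u/ gap (V1→V2): /shw/; trying suffixes from longest down, /hw/ is the first permitted one, so coda /s/ | onset /hw/.
/u…a/ gap (V2→V3): /sbz/; trying suffixes from longest down, /z/ is the first permitted one, so coda /sb/ | onset /z/.
Putting it together: ros.hwusb.zazk.
Mapping each syllable to C/V: /ros/ → CVC, /hwusb/ → CCVCC, /zazk/ → CVCC.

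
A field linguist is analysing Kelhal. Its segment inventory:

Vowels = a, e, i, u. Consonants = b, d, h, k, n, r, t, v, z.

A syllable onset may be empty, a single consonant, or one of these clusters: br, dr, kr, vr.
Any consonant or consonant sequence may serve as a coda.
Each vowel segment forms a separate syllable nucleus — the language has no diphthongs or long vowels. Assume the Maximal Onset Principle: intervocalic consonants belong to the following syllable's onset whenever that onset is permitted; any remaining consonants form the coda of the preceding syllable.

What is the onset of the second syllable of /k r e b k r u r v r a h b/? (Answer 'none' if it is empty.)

kr

Nuclei (vowels): e, u, a → 3 syllables.
Between /e/ (V1) and /u/ (V2): /bkr/ splits as /b/ + /kr/ (/kr/ is the longest suffix that is a licit onset).
Between /u/ (V2) and /a/ (V3): cluster /rvr/ — the longest permitted-onset suffix is /vr/; onset = /vr/, preceding coda = /r/.
Syllabification: kreb.krur.vrahb.
Syllable 2 is /krur/: onset /kr/, nucleus /u/, coda /r/.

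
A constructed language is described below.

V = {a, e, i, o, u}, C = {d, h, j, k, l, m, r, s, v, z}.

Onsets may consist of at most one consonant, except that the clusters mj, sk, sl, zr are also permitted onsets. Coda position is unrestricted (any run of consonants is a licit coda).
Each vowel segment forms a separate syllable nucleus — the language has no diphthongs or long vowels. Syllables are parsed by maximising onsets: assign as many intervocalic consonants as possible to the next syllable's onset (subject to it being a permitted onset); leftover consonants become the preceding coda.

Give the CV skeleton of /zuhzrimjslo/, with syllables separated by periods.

CVC.CCVCC.CCV

The vowels are u, i, o — 3 nuclei, so 3 syllables.
/u…i/ gap (V1→V2): /hzr/ splits as /h/ + /zr/ (/zr/ is the longest suffix that is a licit onset).
/i…o/ gap (V2→V3): /mjsl/; trying suffixes from longest down, /sl/ is the first permitted one, so coda /mj/ | onset /sl/.
So the parse is zuh.zrimj.slo.
Mapping each syllable to C/V: /zuh/ → CVC, /zrimj/ → CCVCC, /slo/ → CCV.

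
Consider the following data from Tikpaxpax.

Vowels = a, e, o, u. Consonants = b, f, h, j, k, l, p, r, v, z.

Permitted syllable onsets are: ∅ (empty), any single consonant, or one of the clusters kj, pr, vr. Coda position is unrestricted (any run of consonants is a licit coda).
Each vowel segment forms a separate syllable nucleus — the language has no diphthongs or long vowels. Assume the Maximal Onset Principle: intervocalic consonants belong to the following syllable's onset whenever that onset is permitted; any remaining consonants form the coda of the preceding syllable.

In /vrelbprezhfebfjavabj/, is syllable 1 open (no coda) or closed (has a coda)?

closed

Nuclei (vowels): e, e, e, a, a → 5 syllables.
V1 /e/ – V2 /e/: /lbpr/ splits as /lb/ + /pr/ (/pr/ is the longest suffix that is a licit onset).
V2 /e/ – V3 /e/: /zhf/ splits as /zh/ + /f/ (/f/ is the longest suffix that is a licit onset).
V3 /e/ – V4 /a/: /bfj/; trying suffixes from longest down, /j/ is the first permitted one, so coda /bf/ | onset /j/.
V4 /a/ – V5 /a/: /v/ is a single consonant, so it becomes the next onset.
So the parse is vrelb.prezh.febf.ja.vabj.
Syllable 1 is /vrelb/ with coda /lb/, so it is closed.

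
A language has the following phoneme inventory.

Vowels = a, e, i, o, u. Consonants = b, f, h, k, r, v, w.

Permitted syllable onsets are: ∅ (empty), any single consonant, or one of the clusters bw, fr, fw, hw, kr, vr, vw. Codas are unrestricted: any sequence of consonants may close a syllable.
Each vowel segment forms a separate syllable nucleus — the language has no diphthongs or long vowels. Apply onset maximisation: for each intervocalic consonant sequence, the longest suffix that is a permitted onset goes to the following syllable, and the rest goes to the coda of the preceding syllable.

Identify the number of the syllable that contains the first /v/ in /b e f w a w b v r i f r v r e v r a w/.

Vowels present: e, a, i, e, a; each is a nucleus, giving 5 syllables.
/e…a/ gap (V1→V2): cluster /fw/ — /fw/ is itself a permitted onset, so the whole cluster goes right; preceding coda = ∅.
/a…i/ gap (V2→V3): /wbvr/; trying suffixes from longest down, /vr/ is the first permitted one, so coda /wb/ | onset /vr/.
/i…e/ gap (V3→V4): /frvr/; trying suffixes from longest down, /vr/ is the first permitted one, so coda /fr/ | onset /vr/.
/e…a/ gap (V4→V5): /vr/ is a licit onset in full, so it all attaches to the next syllable.
Syllabification: be.fwawb.vrifr.vre.vraw.
The first /v/ is in the onset of syllable 3 (/vrifr/).

3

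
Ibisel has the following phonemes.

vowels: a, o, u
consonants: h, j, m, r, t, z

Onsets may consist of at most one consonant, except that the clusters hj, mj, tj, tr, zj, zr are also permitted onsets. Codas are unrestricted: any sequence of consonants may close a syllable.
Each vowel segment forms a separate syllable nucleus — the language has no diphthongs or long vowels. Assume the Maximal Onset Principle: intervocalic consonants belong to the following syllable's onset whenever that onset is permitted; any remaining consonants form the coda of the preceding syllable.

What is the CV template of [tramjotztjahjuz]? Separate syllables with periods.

CCV.CCVCC.CCV.CCVC

The vowels are a, o, a, u — 4 nuclei, so 4 syllables.
/a…o/ gap (V1→V2): /mj/ — entire cluster is a permitted onset → onset /mj/, coda ∅.
/o…a/ gap (V2→V3): /tztj/ — longest licit onset from the right is /tj/, leaving /tz/ as coda.
/a…u/ gap (V3→V4): cluster /hj/ — /hj/ is itself a permitted onset, so the whole cluster goes right; preceding coda = ∅.
Putting it together: tra.mjotz.tja.hjuz.
Mapping each syllable to C/V: /tra/ → CCV, /mjotz/ → CCVCC, /tja/ → CCV, /hjuz/ → CCVC.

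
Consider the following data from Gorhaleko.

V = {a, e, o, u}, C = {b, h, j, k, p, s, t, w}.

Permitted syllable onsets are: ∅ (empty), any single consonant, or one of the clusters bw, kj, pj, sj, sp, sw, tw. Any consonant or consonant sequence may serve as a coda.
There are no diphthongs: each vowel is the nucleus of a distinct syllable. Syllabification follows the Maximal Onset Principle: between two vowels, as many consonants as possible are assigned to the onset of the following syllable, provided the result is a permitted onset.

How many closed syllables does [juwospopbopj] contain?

2

Nuclei (vowels): u, o, o, o → 4 syllables.
/u…o/ gap (V1→V2): just /w/ — single C goes to the following onset.
/o…o/ gap (V2→V3): cluster /sp/ — /sp/ is itself a permitted onset, so the whole cluster goes right; preceding coda = ∅.
/o…o/ gap (V3→V4): cluster /pb/ — the longest permitted-onset suffix is /b/; onset = /b/, preceding coda = /p/.
So the parse is ju.wo.spop.bopj.
Classifying each syllable: /ju/ (open), /wo/ (open), /spop/ (closed), /bopj/ (closed).
Closed syllables: 2.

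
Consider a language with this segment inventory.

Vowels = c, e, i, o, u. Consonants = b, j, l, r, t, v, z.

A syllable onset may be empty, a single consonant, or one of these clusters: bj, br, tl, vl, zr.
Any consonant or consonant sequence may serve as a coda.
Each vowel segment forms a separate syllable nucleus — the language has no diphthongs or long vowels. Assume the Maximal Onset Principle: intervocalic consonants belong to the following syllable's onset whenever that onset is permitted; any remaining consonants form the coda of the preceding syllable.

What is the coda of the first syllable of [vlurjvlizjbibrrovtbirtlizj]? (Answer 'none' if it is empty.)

Vowels present: u, i, i, o, i, i; each is a nucleus, giving 6 syllables.
/u…i/ gap (V1→V2): cluster /rjvl/ — the longest permitted-onset suffix is /vl/; onset = /vl/, preceding coda = /rj/.
/i…i/ gap (V2→V3): cluster /zjb/ — the longest permitted-onset suffix is /b/; onset = /b/, preceding coda = /zj/.
/i…o/ gap (V3→V4): /brr/ splits as /br/ + /r/ (/r/ is the longest suffix that is a licit onset).
/o…i/ gap (V4→V5): /vtb/ — longest licit onset from the right is /b/, leaving /vt/ as coda.
/i…i/ gap (V5→V6): /rtl/ splits as /r/ + /tl/ (/tl/ is the longest suffix that is a licit onset).
Syllabification: vlurj.vlizj.bibr.rovt.bir.tlizj.
Syllable 1 is /vlurj/: onset /vl/, nucleus /u/, coda /rj/.

rj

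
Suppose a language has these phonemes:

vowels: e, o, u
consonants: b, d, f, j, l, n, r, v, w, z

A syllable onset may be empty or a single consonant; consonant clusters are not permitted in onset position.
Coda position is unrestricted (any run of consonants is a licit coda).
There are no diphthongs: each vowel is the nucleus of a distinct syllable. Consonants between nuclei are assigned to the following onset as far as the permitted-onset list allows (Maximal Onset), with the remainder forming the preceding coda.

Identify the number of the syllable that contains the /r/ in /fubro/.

2

Nuclei (vowels): u, o → 2 syllables.
V1 /u/ – V2 /o/: /br/ — longest licit onset from the right is /r/, leaving /b/ as coda.
So the parse is fub.ro.
The /r/ is in the onset of syllable 2 (/ro/).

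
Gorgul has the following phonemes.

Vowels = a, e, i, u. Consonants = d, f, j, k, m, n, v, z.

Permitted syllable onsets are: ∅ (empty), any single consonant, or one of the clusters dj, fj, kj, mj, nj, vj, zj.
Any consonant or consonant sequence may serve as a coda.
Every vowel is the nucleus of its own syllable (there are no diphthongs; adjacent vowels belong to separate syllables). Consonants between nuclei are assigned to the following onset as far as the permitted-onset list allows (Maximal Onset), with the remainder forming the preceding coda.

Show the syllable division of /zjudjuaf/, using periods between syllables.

The vowels are u, u, a — 3 nuclei, so 3 syllables.
σ1/σ2 boundary: cluster /dj/ — /dj/ is itself a permitted onset, so the whole cluster goes right; preceding coda = ∅.
σ2/σ3 boundary: nothing intervenes; syllable break is V.V.

zju.dju.af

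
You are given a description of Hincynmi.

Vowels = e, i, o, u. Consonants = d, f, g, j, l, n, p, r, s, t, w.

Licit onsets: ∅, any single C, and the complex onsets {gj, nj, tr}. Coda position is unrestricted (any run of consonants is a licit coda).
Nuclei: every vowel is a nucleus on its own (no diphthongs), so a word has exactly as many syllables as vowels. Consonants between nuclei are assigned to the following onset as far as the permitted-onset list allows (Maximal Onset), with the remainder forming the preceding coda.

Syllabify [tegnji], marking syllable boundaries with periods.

teg.nji

The vowels are e, i — 2 nuclei, so 2 syllables.
V1 /e/ – V2 /i/: /gnj/ — longest licit onset from the right is /nj/, leaving /g/ as coda.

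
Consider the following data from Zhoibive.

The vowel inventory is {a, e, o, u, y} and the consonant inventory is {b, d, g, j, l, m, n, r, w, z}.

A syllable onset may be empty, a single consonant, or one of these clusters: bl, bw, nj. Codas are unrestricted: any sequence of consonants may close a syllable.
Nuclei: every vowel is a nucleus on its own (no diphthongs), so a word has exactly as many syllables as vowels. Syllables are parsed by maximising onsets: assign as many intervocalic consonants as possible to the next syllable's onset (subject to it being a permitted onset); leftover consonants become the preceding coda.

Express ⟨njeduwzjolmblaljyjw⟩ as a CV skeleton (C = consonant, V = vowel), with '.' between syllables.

The vowels are e, u, o, a, y — 5 nuclei, so 5 syllables.
/e…u/ gap (V1→V2): just /d/ — single C goes to the following onset.
/u…o/ gap (V2→V3): /wzj/; trying suffixes from longest down, /j/ is the first permitted one, so coda /wz/ | onset /j/.
/o…a/ gap (V3→V4): /lmbl/ splits as /lm/ + /bl/ (/bl/ is the longest suffix that is a licit onset).
/a…y/ gap (V4→V5): /lj/ — longest licit onset from the right is /j/, leaving /l/ as coda.
Syllabification: nje.duwz.jolm.blal.jyjw.
Mapping each syllable to C/V: /nje/ → CCV, /duwz/ → CVCC, /jolm/ → CVCC, /blal/ → CCVC, /jyjw/ → CVCC.

CCV.CVCC.CVCC.CCVC.CVCC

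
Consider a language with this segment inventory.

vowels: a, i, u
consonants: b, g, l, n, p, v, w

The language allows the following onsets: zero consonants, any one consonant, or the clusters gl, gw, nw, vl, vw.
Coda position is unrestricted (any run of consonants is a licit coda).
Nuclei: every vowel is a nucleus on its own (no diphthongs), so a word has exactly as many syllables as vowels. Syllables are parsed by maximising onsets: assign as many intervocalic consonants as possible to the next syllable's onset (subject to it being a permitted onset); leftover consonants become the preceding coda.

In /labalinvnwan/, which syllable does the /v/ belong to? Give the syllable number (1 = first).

3

Vowels present: a, a, i, a; each is a nucleus, giving 4 syllables.
σ1/σ2 boundary: /b/ → onset of the next syllable (single consonants are always licit onsets).
σ2/σ3 boundary: /l/ → onset of the next syllable (single consonants are always licit onsets).
σ3/σ4 boundary: /nvnw/ splits as /nv/ + /nw/ (/nw/ is the longest suffix that is a licit onset).
Syllabification: la.ba.linv.nwan.
The /v/ is in the coda of syllable 3 (/linv/).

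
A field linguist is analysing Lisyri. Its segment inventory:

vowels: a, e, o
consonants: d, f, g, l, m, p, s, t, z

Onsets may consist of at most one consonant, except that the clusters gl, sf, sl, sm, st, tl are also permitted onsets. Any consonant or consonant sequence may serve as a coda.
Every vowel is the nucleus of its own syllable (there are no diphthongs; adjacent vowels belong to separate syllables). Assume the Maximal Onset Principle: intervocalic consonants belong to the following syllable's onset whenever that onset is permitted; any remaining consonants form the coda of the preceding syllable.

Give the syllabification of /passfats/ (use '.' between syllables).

Vowels present: a, a; each is a nucleus, giving 2 syllables.
/a…a/ gap (V1→V2): /ssf/; trying suffixes from longest down, /sf/ is the first permitted one, so coda /s/ | onset /sf/.

pas.sfats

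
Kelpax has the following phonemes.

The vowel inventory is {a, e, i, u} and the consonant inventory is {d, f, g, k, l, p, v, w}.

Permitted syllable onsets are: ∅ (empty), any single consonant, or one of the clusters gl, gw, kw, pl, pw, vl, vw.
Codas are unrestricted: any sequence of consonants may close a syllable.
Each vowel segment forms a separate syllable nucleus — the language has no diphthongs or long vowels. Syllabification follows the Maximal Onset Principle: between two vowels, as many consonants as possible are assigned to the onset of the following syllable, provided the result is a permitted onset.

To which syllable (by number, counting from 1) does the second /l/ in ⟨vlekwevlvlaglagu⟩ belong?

The vowels are e, e, a, a, u — 5 nuclei, so 5 syllables.
V1 /e/ – V2 /e/: cluster /kw/ — /kw/ is itself a permitted onset, so the whole cluster goes right; preceding coda = ∅.
V2 /e/ – V3 /a/: /vlvl/; trying suffixes from longest down, /vl/ is the first permitted one, so coda /vl/ | onset /vl/.
V3 /a/ – V4 /a/: /gl/ — entire cluster is a permitted onset → onset /gl/, coda ∅.
V4 /a/ – V5 /u/: /g/ → onset of the next syllable (single consonants are always licit onsets).
Syllabification: vle.kwevl.vla.gla.gu.
The second /l/ is in the coda of syllable 2 (/kwevl/).

2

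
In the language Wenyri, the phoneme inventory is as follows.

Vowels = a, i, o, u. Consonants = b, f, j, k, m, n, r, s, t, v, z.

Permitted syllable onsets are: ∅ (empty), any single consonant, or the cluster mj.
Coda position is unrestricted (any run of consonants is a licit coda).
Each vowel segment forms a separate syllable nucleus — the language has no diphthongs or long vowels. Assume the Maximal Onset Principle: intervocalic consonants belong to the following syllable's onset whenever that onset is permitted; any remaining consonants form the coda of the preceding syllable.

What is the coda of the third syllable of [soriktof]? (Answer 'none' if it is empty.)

f

Nuclei (vowels): o, i, o → 3 syllables.
σ1/σ2 boundary: /r/ is a single consonant, so it becomes the next onset.
σ2/σ3 boundary: /kt/ splits as /k/ + /t/ (/t/ is the longest suffix that is a licit onset).
So the parse is so.rik.tof.
Syllable 3 is /tof/: onset /t/, nucleus /o/, coda /f/.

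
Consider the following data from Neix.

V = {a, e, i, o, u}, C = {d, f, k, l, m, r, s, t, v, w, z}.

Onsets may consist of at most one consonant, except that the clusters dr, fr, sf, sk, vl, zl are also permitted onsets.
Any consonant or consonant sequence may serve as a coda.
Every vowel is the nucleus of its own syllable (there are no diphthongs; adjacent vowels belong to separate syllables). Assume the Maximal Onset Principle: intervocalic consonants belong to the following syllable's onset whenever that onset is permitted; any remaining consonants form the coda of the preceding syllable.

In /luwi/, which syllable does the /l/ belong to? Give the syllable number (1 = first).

1

The vowels are u, i — 2 nuclei, so 2 syllables.
V1 /u/ – V2 /i/: /w/ is a single consonant, so it becomes the next onset.
So the parse is lu.wi.
The /l/ is in the onset of syllable 1 (/lu/).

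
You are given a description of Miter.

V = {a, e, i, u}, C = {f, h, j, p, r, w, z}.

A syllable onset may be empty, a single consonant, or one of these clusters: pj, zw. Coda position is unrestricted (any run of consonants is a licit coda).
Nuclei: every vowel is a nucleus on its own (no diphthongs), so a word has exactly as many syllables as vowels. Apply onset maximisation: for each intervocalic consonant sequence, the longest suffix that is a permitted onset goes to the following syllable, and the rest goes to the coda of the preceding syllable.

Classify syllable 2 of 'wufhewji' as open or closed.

Nuclei (vowels): u, e, i → 3 syllables.
V1 /u/ – V2 /e/: /fh/ — longest licit onset from the right is /h/, leaving /f/ as coda.
V2 /e/ – V3 /i/: /wj/ splits as /w/ + /j/ (/j/ is the longest suffix that is a licit onset).
Putting it together: wuf.hew.ji.
Syllable 2 is /hew/ with coda /w/, so it is closed.

closed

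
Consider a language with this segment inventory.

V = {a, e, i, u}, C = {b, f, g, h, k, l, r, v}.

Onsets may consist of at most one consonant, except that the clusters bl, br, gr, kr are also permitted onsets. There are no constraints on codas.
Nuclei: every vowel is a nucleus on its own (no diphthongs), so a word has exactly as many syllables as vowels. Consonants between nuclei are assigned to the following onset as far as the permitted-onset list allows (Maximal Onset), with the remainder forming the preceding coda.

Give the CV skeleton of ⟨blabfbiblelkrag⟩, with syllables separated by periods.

CCVCC.CV.CCVC.CCVC

The vowels are a, i, e, a — 4 nuclei, so 4 syllables.
Between /a/ (V1) and /i/ (V2): /bfb/; trying suffixes from longest down, /b/ is the first permitted one, so coda /bf/ | onset /b/.
Between /i/ (V2) and /e/ (V3): /bl/ is a licit onset in full, so it all attaches to the next syllable.
Between /e/ (V3) and /a/ (V4): /lkr/ — longest licit onset from the right is /kr/, leaving /l/ as coda.
So the parse is blabf.bi.blel.krag.
Mapping each syllable to C/V: /blabf/ → CCVCC, /bi/ → CV, /blel/ → CCVC, /krag/ → CCVC.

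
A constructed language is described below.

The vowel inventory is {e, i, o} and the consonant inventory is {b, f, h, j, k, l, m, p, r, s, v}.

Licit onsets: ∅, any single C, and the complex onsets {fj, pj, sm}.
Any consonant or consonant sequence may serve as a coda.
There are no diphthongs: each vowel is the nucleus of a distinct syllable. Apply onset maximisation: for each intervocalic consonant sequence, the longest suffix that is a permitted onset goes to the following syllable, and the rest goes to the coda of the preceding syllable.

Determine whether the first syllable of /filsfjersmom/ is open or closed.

closed

Vowels present: i, e, o; each is a nucleus, giving 3 syllables.
σ1/σ2 boundary: cluster /lsfj/ — the longest permitted-onset suffix is /fj/; onset = /fj/, preceding coda = /ls/.
σ2/σ3 boundary: cluster /rsm/ — the longest permitted-onset suffix is /sm/; onset = /sm/, preceding coda = /r/.
Result: fils.fjer.smom.
Syllable 1 is /fils/ with coda /ls/, so it is closed.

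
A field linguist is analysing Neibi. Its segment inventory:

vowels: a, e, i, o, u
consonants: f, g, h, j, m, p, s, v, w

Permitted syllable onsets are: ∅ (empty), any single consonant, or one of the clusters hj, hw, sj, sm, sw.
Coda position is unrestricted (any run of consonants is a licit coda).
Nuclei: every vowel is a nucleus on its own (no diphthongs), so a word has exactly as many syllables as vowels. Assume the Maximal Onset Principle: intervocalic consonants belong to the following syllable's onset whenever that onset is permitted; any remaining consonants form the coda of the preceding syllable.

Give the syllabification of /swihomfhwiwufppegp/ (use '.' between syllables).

swi.homf.hwi.wufp.pegp

Nuclei (vowels): i, o, i, u, e → 5 syllables.
σ1/σ2 boundary: /h/ → onset of the next syllable (single consonants are always licit onsets).
σ2/σ3 boundary: /mfhw/; trying suffixes from longest down, /hw/ is the first permitted one, so coda /mf/ | onset /hw/.
σ3/σ4 boundary: just /w/ — single C goes to the following onset.
σ4/σ5 boundary: /fpp/; trying suffixes from longest down, /p/ is the first permitted one, so coda /fp/ | onset /p/.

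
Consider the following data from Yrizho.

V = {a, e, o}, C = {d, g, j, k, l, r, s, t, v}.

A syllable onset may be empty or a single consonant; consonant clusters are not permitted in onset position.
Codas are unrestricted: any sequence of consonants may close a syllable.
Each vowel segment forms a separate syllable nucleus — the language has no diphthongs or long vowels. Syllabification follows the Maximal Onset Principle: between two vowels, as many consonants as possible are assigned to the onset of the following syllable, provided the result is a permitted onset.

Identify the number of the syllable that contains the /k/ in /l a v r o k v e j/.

Nuclei (vowels): a, o, e → 3 syllables.
/a…o/ gap (V1→V2): /vr/ — longest licit onset from the right is /r/, leaving /v/ as coda.
/o…e/ gap (V2→V3): /kv/; trying suffixes from longest down, /v/ is the first permitted one, so coda /k/ | onset /v/.
Result: lav.rok.vej.
The /k/ is in the coda of syllable 2 (/rok/).

2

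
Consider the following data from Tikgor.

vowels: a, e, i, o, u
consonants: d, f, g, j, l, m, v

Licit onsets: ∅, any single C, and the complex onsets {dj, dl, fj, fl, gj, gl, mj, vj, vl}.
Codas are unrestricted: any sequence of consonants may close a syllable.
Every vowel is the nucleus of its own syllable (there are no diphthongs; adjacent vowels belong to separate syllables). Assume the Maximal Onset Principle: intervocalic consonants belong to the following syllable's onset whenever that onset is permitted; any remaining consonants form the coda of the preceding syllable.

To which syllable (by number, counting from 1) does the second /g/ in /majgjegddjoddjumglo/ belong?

2

Nuclei (vowels): a, e, o, u, o → 5 syllables.
V1 /a/ – V2 /e/: /jgj/; trying suffixes from longest down, /gj/ is the first permitted one, so coda /j/ | onset /gj/.
V2 /e/ – V3 /o/: cluster /gddj/ — the longest permitted-onset suffix is /dj/; onset = /dj/, preceding coda = /gd/.
V3 /o/ – V4 /u/: /ddj/ splits as /d/ + /dj/ (/dj/ is the longest suffix that is a licit onset).
V4 /u/ – V5 /o/: cluster /mgl/ — the longest permitted-onset suffix is /gl/; onset = /gl/, preceding coda = /m/.
Syllabification: maj.gjegd.djod.djum.glo.
The second /g/ is in the coda of syllable 2 (/gjegd/).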